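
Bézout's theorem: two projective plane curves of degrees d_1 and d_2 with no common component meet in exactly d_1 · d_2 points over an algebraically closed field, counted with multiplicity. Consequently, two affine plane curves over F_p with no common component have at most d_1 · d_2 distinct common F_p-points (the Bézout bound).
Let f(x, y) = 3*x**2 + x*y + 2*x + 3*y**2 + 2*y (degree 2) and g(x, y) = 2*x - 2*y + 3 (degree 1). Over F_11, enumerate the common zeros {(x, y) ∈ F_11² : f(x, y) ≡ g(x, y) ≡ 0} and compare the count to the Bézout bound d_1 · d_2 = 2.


Common zeros: ∅; count = 0; Bézout bound = 2.

deg(f) = 2, deg(g) = 1, so Bézout bound = 2.
Scan x ∈ F_11. For each x, list the y ∈ F_11 with f(x, y) ≡ 0 and those with g(x, y) ≡ 0 (mod 11); the common zeros in that column are the intersection.
  x = 0: f ≡ 0 at y ∈ {0, 3}; g ≡ 0 at y ∈ {7}; common: ∅.
  x = 1: f ≡ 0 at y ∈ {1, 9}; g ≡ 0 at y ∈ {8}; common: ∅.
  x = 2: f ≡ 0 at y ∈ {3}; g ≡ 0 at y ∈ {9}; common: ∅.
  x = 3: f ≡ 0 at y ∈ {0, 2}; g ≡ 0 at y ∈ {10}; common: ∅.
  x = 4: f ≡ 0 at y ∈ ∅; g ≡ 0 at y ∈ {0}; common: ∅.
  x = 5: f ≡ 0 at y ∈ ∅; g ≡ 0 at y ∈ {1}; common: ∅.
  x = 6: f ≡ 0 at y ∈ ∅; g ≡ 0 at y ∈ {2}; common: ∅.
  x = 7: f ≡ 0 at y ∈ ∅; g ≡ 0 at y ∈ {3}; common: ∅.
  x = 8: f ≡ 0 at y ∈ ∅; g ≡ 0 at y ∈ {4}; common: ∅.
  x = 9: f ≡ 0 at y ∈ {1, 10}; g ≡ 0 at y ∈ {5}; common: ∅.
  x = 10: f ≡ 0 at y ∈ {9}; g ≡ 0 at y ∈ {6}; common: ∅.
Collecting: common zeros = ∅, so the count is 0.
Comparison with the Bézout bound: 0 ≤ 2 = deg(f)·deg(g), as expected for curves with no common component (the affine F_11-count falls short of the bound because intersections may lie at infinity, over extension fields, or carry multiplicity).


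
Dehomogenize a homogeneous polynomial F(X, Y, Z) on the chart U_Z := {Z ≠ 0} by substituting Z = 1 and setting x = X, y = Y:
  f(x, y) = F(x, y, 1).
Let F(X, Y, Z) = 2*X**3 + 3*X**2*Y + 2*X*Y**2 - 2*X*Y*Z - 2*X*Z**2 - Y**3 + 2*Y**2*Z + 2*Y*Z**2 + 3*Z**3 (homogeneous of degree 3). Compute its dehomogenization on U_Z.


f(x, y) = 2*x**3 + 3*x**2*y + 2*x*y**2 - 2*x*y - 2*x - y**3 + 2*y**2 + 2*y + 3

On U_Z we set Z = 1. Each monomial c·X^i·Y^j·Z^k in F becomes c·x^i·y^j·1^k = c·x^i·y^j.
Substituting Z = 1: F(X, Y, 1) = 2*x**3 + 3*x**2*y + 2*x*y**2 - 2*x*y - 2*x - y**3 + 2*y**2 + 2*y + 3.
Note: deg(f) ≤ deg(F) = 3; strict inequality happens when F is divisible by Z (lost terms).


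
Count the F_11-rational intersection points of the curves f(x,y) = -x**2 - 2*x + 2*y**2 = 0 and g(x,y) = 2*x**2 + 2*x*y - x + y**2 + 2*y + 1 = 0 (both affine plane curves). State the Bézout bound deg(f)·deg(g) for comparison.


Common zeros: {(9, 0)}; count = 1; Bézout bound = 4.

deg(f) = 2, deg(g) = 2, so Bézout bound = 4.
Scan x ∈ F_11. For each x, list the y ∈ F_11 with f(x, y) ≡ 0 and those with g(x, y) ≡ 0 (mod 11); the common zeros in that column are the intersection.
  x = 0: f ≡ 0 at y ∈ {0}; g ≡ 0 at y ∈ {10}; common: ∅.
  x = 1: f ≡ 0 at y ∈ ∅; g ≡ 0 at y ∈ ∅; common: ∅.
  x = 2: f ≡ 0 at y ∈ {2, 9}; g ≡ 0 at y ∈ ∅; common: ∅.
  x = 3: f ≡ 0 at y ∈ ∅; g ≡ 0 at y ∈ {7}; common: ∅.
  x = 4: f ≡ 0 at y ∈ {1, 10}; g ≡ 0 at y ∈ ∅; common: ∅.
  x = 5: f ≡ 0 at y ∈ {1, 10}; g ≡ 0 at y ∈ {4, 6}; common: ∅.
  x = 6: f ≡ 0 at y ∈ ∅; g ≡ 0 at y ∈ {2, 6}; common: ∅.
  x = 7: f ≡ 0 at y ∈ {2, 9}; g ≡ 0 at y ∈ {7, 10}; common: ∅.
  x = 8: f ≡ 0 at y ∈ ∅; g ≡ 0 at y ∈ {0, 4}; common: ∅.
  x = 9: f ≡ 0 at y ∈ {0}; g ≡ 0 at y ∈ {0, 2}; common: {0}.
  x = 10: f ≡ 0 at y ∈ {4, 7}; g ≡ 0 at y ∈ ∅; common: ∅.
Collecting: common zeros = {(9, 0)}, so the count is 1.
Comparison with the Bézout bound: 1 ≤ 4 = deg(f)·deg(g), as expected for curves with no common component (the affine F_11-count falls short of the bound because intersections may lie at infinity, over extension fields, or carry multiplicity).


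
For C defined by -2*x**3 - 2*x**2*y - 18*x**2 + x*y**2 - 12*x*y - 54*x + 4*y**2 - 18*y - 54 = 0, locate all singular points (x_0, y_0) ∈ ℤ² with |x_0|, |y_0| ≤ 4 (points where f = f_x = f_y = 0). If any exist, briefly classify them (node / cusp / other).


Singular points: {(-3, 0)}; classification: cusp.

Compute partial derivatives:
  f_x = -6*x**2 - 4*x*y - 36*x + y**2 - 12*y - 54.
  f_y = -2*x**2 + 2*x*y - 12*x + 8*y - 18.
Scan x_0 ∈ {−4, ..., 4}. For each x_0, f_y(x_0, y) is a polynomial in y; find its integer roots y ∈ {−4, ..., 4}, then test f_x and f at those candidates.
  x = -4: f_y(-4, y) = -2; no integer root y with |y| ≤ 4.
  x = -3: f_y(-3, y) = 2*y; vanishes at y ∈ {0}. (-3, 0): f_x = 0, f = 0 — SINGULAR.
  x = -2: f_y(-2, y) = 4*y - 2; no integer root y with |y| ≤ 4.
  x = -1: f_y(-1, y) = 6*y - 8; no integer root y with |y| ≤ 4.
  x = 0: f_y(0, y) = 8*y - 18; no integer root y with |y| ≤ 4.
  x = 1: f_y(1, y) = 10*y - 32; no integer root y with |y| ≤ 4.
  x = 2: f_y(2, y) = 12*y - 50; no integer root y with |y| ≤ 4.
  x = 3: f_y(3, y) = 14*y - 72; no integer root y with |y| ≤ 4.
  x = 4: f_y(4, y) = 16*y - 98; no integer root y with |y| ≤ 4.
Only singular point on the grid: (-3, 0).
Classify: substitute x = -3 + u, y = 0 + v and expand: f = -2*u**3 - 2*u**2*v + u*v**2 + v**2.
No constant or linear terms (consistent with a singular point). Quadratic part: v**2. Cubic part: -2*u**3 - 2*u**2*v + u*v**2.
The quadratic part v**2 is a perfect square, so there is a single (double) tangent line v = 0, i.e. y = 0. Restricting the cubic part to that line (v = 0) leaves -2*u**3 ≠ 0, so f is not divisible by v and the branch is v² ≈ 2*u**3 to lowest order — this is a cusp.
Classification: cusp.


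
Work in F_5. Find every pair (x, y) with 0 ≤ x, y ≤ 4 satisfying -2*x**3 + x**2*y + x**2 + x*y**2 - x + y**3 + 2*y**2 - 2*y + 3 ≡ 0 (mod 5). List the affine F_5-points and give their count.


Affine F_5-points: {(0, 2), (2, 4), (3, 0), (4, 3)}; count = 4.

For each of the 25 pairs (x, y) ∈ F_5², evaluate f(x, y) mod 5. Record the zeros.
  x = 0: [0↦3, 1↦4, 2↦0, 3↦2, 4↦1]  zeros at y ∈ {2}
  x = 1: [0↦1, 1↦4, 2↦4, 3↦2, 4↦4]  zeros at y ∈ ∅
  x = 2: [0↦4, 1↦1, 2↦2, 3↦3, 4↦0]  zeros at y ∈ {4}
  x = 3: [0↦0, 1↦3, 2↦2, 3↦3, 4↦2]  zeros at y ∈ {0}
  x = 4: [0↦2, 1↦3, 2↦2, 3↦0, 4↦3]  zeros at y ∈ {3}
Collecting zeros: affine points = {(0, 2), (2, 4), (3, 0), (4, 3)}.
Total count |C(F_5)_aff| = 4.


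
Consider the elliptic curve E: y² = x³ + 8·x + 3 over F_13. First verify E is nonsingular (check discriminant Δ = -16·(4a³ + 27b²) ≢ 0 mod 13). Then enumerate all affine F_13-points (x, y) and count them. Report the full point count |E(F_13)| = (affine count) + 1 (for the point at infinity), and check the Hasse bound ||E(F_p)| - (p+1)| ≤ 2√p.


Affine points = {(0, 4), (0, 9), (1, 5), (1, 8), (2, 1), (2, 12), (5, 5), (5, 8), (7, 5), (7, 8), (10, 2), (10, 11)}; affine count = 12; |E(F_13)| = 13.

Discriminant check: Δ ∝ 4a³ + 27b² = 4·8³ + 27·3² = 4·512 + 27·9 ≡ 3 (mod 13). Nonzero ⇒ E is nonsingular.
For each x ∈ F_13, compute rhs = x³ + 8·x + 3 mod 13, then count y ∈ F_13 with y² ≡ rhs.
  x = 0: rhs = 3, matching y values: 4, 9 (2 points).
  x = 1: rhs = 12, matching y values: 5, 8 (2 points).
  x = 2: rhs = 1, matching y values: 1, 12 (2 points).
  x = 3: rhs = 2, matching y values: none (0 points).
  x = 4: rhs = 8, matching y values: none (0 points).
  x = 5: rhs = 12, matching y values: 5, 8 (2 points).
  x = 6: rhs = 7, matching y values: none (0 points).
  x = 7: rhs = 12, matching y values: 5, 8 (2 points).
  x = 8: rhs = 7, matching y values: none (0 points).
  x = 9: rhs = 11, matching y values: none (0 points).
  x = 10: rhs = 4, matching y values: 2, 11 (2 points).
  x = 11: rhs = 5, matching y values: none (0 points).
  x = 12: rhs = 7, matching y values: none (0 points).
Total affine count: 12.
Full point count |E(F_13)| = 12 + 1 = 13.
Hasse bound: |13 − (13+1)| = |-1| = 1 ≤ 2√13 ≈ 7.2111 ✓.


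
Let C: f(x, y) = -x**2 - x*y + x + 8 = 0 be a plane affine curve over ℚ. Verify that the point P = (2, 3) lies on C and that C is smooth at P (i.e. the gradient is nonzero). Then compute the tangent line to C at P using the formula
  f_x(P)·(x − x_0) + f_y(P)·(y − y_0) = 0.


Tangent line at P: -6*x - 2*y + 18 = 0.

Step 1: f(2, 3) = 0, so P lies on C.
Step 2: partial derivatives
  f_x(x, y) = -2*x - y + 1, f_y(x, y) = -x.
  f_x(P) = -6, f_y(P) = -2 (gradient nonzero, so P is smooth).
Step 3: tangent line at P: -6·(x − 2) + -2·(y − 3) = 0.
Expanding: -6*x - 2*y + 18 = 0.


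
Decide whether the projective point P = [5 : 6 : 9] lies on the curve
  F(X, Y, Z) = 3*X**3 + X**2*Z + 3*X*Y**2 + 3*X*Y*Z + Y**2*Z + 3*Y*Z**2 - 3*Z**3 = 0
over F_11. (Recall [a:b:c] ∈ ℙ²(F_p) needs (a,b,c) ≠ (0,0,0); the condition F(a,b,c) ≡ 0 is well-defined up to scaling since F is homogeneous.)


F(5,6,9) ≡ 5 (mod 11); P is NOT on the curve.

Evaluate F(5, 6, 9) term-by-term (mod 11).
  3*X**3 ↦ 3·125·1·1 = 375
  X**2*Z ↦ 1·25·1·9 = 225
  3*X*Y**2 ↦ 3·5·36·1 = 540
  3*X*Y*Z ↦ 3·5·6·9 = 810
  Y**2*Z ↦ 1·1·36·9 = 324
  3*Y*Z**2 ↦ 3·1·6·81 = 1458
  -3*Z**3 ↦ -3·1·1·729 = -2187
Sum: F(5, 6, 9) = (375) + (225) + (540) + (810) + (324) + (1458) + (-2187) = 1545.
Reducing mod 11: 1545 ≡ 5 (mod 11).
Since F(a, b, c) ≡ 5 ≠ 0 (mod 11), P does NOT lie on the curve.


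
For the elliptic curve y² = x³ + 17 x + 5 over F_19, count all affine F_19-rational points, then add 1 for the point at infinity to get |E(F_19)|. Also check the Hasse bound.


Affine points = {(0, 9), (0, 10), (1, 2), (1, 17), (2, 3), (2, 16), (3, 8), (3, 11), (4, 2), (4, 17), (5, 5), (5, 14), (6, 0), (7, 7), (7, 12), (8, 8), (8, 11), (10, 4), (10, 15), (14, 2), (14, 17), (15, 5), (15, 14), (17, 1), (17, 18), (18, 5), (18, 14)}; affine count = 27; |E(F_19)| = 28.

Discriminant check: Δ ∝ 4a³ + 27b² = 4·17³ + 27·5² = 4·4913 + 27·25 ≡ 16 (mod 19). Nonzero ⇒ E is nonsingular.
For each x ∈ F_19, compute rhs = x³ + 17·x + 5 mod 19, then count y ∈ F_19 with y² ≡ rhs.
  x = 0: rhs = 5, matching y values: 9, 10 (2 points).
  x = 1: rhs = 4, matching y values: 2, 17 (2 points).
  x = 2: rhs = 9, matching y values: 3, 16 (2 points).
  x = 3: rhs = 7, matching y values: 8, 11 (2 points).
  x = 4: rhs = 4, matching y values: 2, 17 (2 points).
  x = 5: rhs = 6, matching y values: 5, 14 (2 points).
  x = 6: rhs = 0, matching y values: 0 (1 points).
  x = 7: rhs = 11, matching y values: 7, 12 (2 points).
  x = 8: rhs = 7, matching y values: 8, 11 (2 points).
  x = 9: rhs = 13, matching y values: none (0 points).
  x = 10: rhs = 16, matching y values: 4, 15 (2 points).
  x = 11: rhs = 3, matching y values: none (0 points).
  x = 12: rhs = 18, matching y values: none (0 points).
  x = 13: rhs = 10, matching y values: none (0 points).
  x = 14: rhs = 4, matching y values: 2, 17 (2 points).
  x = 15: rhs = 6, matching y values: 5, 14 (2 points).
  x = 16: rhs = 3, matching y values: none (0 points).
  x = 17: rhs = 1, matching y values: 1, 18 (2 points).
  x = 18: rhs = 6, matching y values: 5, 14 (2 points).
Total affine count: 27.
Full point count |E(F_19)| = 27 + 1 = 28.
Hasse bound: |28 − (19+1)| = |8| = 8 ≤ 2√19 ≈ 8.7178 ✓.


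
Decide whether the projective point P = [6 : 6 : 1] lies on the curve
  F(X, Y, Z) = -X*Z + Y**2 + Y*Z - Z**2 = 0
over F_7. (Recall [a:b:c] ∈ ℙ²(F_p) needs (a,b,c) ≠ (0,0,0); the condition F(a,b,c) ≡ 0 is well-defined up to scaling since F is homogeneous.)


F(6,6,1) ≡ 0 (mod 7); P is on the curve.

Evaluate F(6, 6, 1) term-by-term (mod 7).
  -X*Z ↦ -1·6·1·1 = -6
  Y**2 ↦ 1·1·36·1 = 36
  Y*Z ↦ 1·1·6·1 = 6
  -Z**2 ↦ -1·1·1·1 = -1
Sum: F(6, 6, 1) = (-6) + (36) + (6) + (-1) = 35.
Reducing mod 7: 35 ≡ 0 (mod 7).
Since F(a, b, c) ≡ 0 (mod 7), P lies on the curve.


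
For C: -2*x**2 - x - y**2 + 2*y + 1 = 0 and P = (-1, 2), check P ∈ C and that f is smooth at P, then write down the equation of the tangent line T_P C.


Tangent line at P: 3*x - 2*y + 7 = 0.

Step 1: f(-1, 2) = 0, so P lies on C.
Step 2: partial derivatives
  f_x(x, y) = -4*x - 1, f_y(x, y) = 2 - 2*y.
  f_x(P) = 3, f_y(P) = -2 (gradient nonzero, so P is smooth).
Step 3: tangent line at P: 3·(x − -1) + -2·(y − 2) = 0.
Expanding: 3*x - 2*y + 7 = 0.


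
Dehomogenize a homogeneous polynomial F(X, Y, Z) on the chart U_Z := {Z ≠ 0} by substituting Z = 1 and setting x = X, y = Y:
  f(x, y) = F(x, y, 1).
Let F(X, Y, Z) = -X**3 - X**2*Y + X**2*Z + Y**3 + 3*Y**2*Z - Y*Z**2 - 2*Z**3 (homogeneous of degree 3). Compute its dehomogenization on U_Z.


f(x, y) = -x**3 - x**2*y + x**2 + y**3 + 3*y**2 - y - 2

On U_Z we set Z = 1. Each monomial c·X^i·Y^j·Z^k in F becomes c·x^i·y^j·1^k = c·x^i·y^j.
Substituting Z = 1: F(X, Y, 1) = -x**3 - x**2*y + x**2 + y**3 + 3*y**2 - y - 2.
Note: deg(f) ≤ deg(F) = 3; strict inequality happens when F is divisible by Z (lost terms).


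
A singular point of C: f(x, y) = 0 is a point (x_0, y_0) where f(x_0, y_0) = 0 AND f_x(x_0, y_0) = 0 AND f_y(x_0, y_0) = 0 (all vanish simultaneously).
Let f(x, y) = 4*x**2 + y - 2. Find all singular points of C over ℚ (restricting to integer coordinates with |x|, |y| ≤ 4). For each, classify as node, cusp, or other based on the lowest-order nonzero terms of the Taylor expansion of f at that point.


No singular points in the scanned grid; C is smooth there.

Compute partial derivatives:
  f_x = 8*x.
  f_y = 1.
f_y = 1 is a nonzero constant, so f_y never vanishes: no point (x, y) can satisfy f = f_x = f_y = 0. In particular no (x, y) ∈ {−4, ..., 4}² is singular; the curve is smooth.


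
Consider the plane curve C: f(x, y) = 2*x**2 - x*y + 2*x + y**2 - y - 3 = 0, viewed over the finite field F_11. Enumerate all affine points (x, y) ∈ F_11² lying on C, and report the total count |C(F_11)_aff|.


Affine F_11-points: {(1, 1), (3, 6), (3, 9), (4, 1), (4, 4), (6, 9), (8, 4), (8, 5), (10, 5), (10, 6)}; count = 10.

For each of the 121 pairs (x, y) ∈ F_11², evaluate f(x, y) mod 11. Record the zeros.
  x = 0: [0↦8, 1↦8, 2↦10, 3↦3, 4↦9, 5↦6, 6↦5, 7↦6, 8↦9, 9↦3, 10↦10]  zeros at y ∈ ∅
  x = 1: [0↦1, 1↦0, 2↦1, 3↦4, 4↦9, 5↦5, 6↦3, 7↦3, 8↦5, 9↦9, 10↦4]  zeros at y ∈ {1}
  x = 2: [0↦9, 1↦7, 2↦7, 3↦9, 4↦2, 5↦8, 6↦5, 7↦4, 8↦5, 9↦8, 10↦2]  zeros at y ∈ ∅
  x = 3: [0↦10, 1↦7, 2↦6, 3↦7, 4↦10, 5↦4, 6↦0, 7↦9, 8↦9, 9↦0, 10↦4]  zeros at y ∈ {6, 9}
  x = 4: [0↦4, 1↦0, 2↦9, 3↦9, 4↦0, 5↦4, 6↦10, 7↦7, 8↦6, 9↦7, 10↦10]  zeros at y ∈ {1, 4}
  x = 5: [0↦2, 1↦8, 2↦5, 3↦4, 4↦5, 5↦8, 6↦2, 7↦9, 8↦7, 9↦7, 10↦9]  zeros at y ∈ ∅
  x = 6: [0↦4, 1↦9, 2↦5, 3↦3, 4↦3, 5↦5, 6↦9, 7↦4, 8↦1, 9↦0, 10↦1]  zeros at y ∈ {9}
  x = 7: [0↦10, 1↦3, 2↦9, 3↦6, 4↦5, 5↦6, 6↦9, 7↦3, 8↦10, 9↦8, 10↦8]  zeros at y ∈ ∅
  x = 8: [0↦9, 1↦1, 2↦6, 3↦2, 4↦0, 5↦0, 6↦2, 7↦6, 8↦1, 9↦9, 10↦8]  zeros at y ∈ {4, 5}
  x = 9: [0↦1, 1↦3, 2↦7, 3↦2, 4↦10, 5↦9, 6↦10, 7↦2, 8↦7, 9↦3, 10↦1]  zeros at y ∈ ∅
  x = 10: [0↦8, 1↦9, 2↦1, 3↦6, 4↦2, 5↦0, 6↦0, 7↦2, 8↦6, 9↦1, 10↦9]  zeros at y ∈ {5, 6}
Collecting zeros: affine points = {(1, 1), (3, 6), (3, 9), (4, 1), (4, 4), (6, 9), (8, 4), (8, 5), (10, 5), (10, 6)}.
Total count |C(F_11)_aff| = 10.


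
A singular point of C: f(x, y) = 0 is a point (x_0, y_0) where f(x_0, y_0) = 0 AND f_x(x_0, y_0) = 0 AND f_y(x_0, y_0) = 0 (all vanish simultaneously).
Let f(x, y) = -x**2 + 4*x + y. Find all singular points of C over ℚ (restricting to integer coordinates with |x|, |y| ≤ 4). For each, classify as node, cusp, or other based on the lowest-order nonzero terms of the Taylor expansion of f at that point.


No singular points in the scanned grid; C is smooth there.

Compute partial derivatives:
  f_x = 4 - 2*x.
  f_y = 1.
f_y = 1 is a nonzero constant, so f_y never vanishes: no point (x, y) can satisfy f = f_x = f_y = 0. In particular no (x, y) ∈ {−4, ..., 4}² is singular; the curve is smooth.


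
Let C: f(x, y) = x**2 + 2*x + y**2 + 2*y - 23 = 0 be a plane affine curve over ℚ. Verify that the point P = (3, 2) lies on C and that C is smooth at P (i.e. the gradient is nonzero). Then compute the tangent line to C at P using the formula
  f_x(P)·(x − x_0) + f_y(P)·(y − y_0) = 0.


Tangent line at P: 8*x + 6*y - 36 = 0.

Step 1: f(3, 2) = 0, so P lies on C.
Step 2: partial derivatives
  f_x(x, y) = 2*x + 2, f_y(x, y) = 2*y + 2.
  f_x(P) = 8, f_y(P) = 6 (gradient nonzero, so P is smooth).
Step 3: tangent line at P: 8·(x − 3) + 6·(y − 2) = 0.
Expanding: 8*x + 6*y - 36 = 0.


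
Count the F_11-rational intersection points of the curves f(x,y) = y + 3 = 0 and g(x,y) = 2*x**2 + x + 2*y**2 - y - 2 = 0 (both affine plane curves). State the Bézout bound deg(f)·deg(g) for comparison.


Common zeros: {(1, 8), (4, 8)}; count = 2; Bézout bound = 2.

deg(f) = 1, deg(g) = 2, so Bézout bound = 2.
Scan x ∈ F_11. For each x, list the y ∈ F_11 with f(x, y) ≡ 0 and those with g(x, y) ≡ 0 (mod 11); the common zeros in that column are the intersection.
  x = 0: f ≡ 0 at y ∈ {8}; g ≡ 0 at y ∈ ∅; common: ∅.
  x = 1: f ≡ 0 at y ∈ {8}; g ≡ 0 at y ∈ {8, 9}; common: {8}.
  x = 2: f ≡ 0 at y ∈ {8}; g ≡ 0 at y ∈ {7, 10}; common: ∅.
  x = 3: f ≡ 0 at y ∈ {8}; g ≡ 0 at y ∈ {7, 10}; common: ∅.
  x = 4: f ≡ 0 at y ∈ {8}; g ≡ 0 at y ∈ {8, 9}; common: {8}.
  x = 5: f ≡ 0 at y ∈ {8}; g ≡ 0 at y ∈ ∅; common: ∅.
  x = 6: f ≡ 0 at y ∈ {8}; g ≡ 0 at y ∈ {1, 5}; common: ∅.
  x = 7: f ≡ 0 at y ∈ {8}; g ≡ 0 at y ∈ ∅; common: ∅.
  x = 8: f ≡ 0 at y ∈ {8}; g ≡ 0 at y ∈ ∅; common: ∅.
  x = 9: f ≡ 0 at y ∈ {8}; g ≡ 0 at y ∈ ∅; common: ∅.
  x = 10: f ≡ 0 at y ∈ {8}; g ≡ 0 at y ∈ {1, 5}; common: ∅.
Collecting: common zeros = {(1, 8), (4, 8)}, so the count is 2.
Comparison with the Bézout bound: 2 ≤ 2 = deg(f)·deg(g), as expected for curves with no common component (the bound is attained).


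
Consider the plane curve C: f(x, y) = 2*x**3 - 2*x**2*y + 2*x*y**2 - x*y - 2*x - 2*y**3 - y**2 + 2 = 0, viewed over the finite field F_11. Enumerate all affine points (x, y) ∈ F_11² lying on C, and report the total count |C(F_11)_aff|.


Affine F_11-points: {(3, 3), (4, 7), (5, 0), (5, 10), (6, 9), (7, 7), (9, 4)}; count = 7.

For each of the 121 pairs (x, y) ∈ F_11², evaluate f(x, y) mod 11. Record the zeros.
  x = 0: [0↦2, 1↦10, 2↦4, 3↦5, 4↦1, 5↦2, 6↦7, 7↦4, 8↦3, 9↦3, 10↦3]  zeros at y ∈ ∅
  x = 1: [0↦2, 1↦9, 2↦6, 3↦3, 4↦10, 5↦4, 6↦6, 7↦4, 8↦8, 9↦6, 10↦8]  zeros at y ∈ ∅
  x = 2: [0↦3, 1↦5, 2↦1, 3↦1, 4↦4, 5↦9, 6↦4, 7↦10, 8↦4, 9↦7, 10↦7]  zeros at y ∈ ∅
  x = 3: [0↦6, 1↦10, 2↦1, 3↦0, 4↦6, 5↦7, 6↦2, 7↦1, 8↦3, 9↦7, 10↦1]  zeros at y ∈ {3}
  x = 4: [0↦1, 1↦3, 2↦7, 3↦1, 4↦6, 5↦10, 6↦1, 7↦0, 8↦6, 9↦7, 10↦2]  zeros at y ∈ {7}
  x = 5: [0↦0, 1↦7, 2↦9, 3↦5, 4↦5, 5↦8, 6↦2, 7↦8, 8↦3, 9↦8, 10↦0]  zeros at y ∈ {0, 10}
  x = 6: [0↦4, 1↦1, 2↦8, 3↦2, 4↦4, 5↦2, 6↦6, 7↦4, 8↦6, 9↦0, 10↦7]  zeros at y ∈ {9}
  x = 7: [0↦3, 1↦8, 2↦5, 3↦4, 4↦4, 5↦4, 6↦3, 7↦0, 8↦5, 9↦6, 10↦2]  zeros at y ∈ {7}
  x = 8: [0↦9, 1↦7, 2↦1, 3↦1, 4↦6, 5↦4, 6↦5, 7↦8, 8↦1, 9↦5, 10↦8]  zeros at y ∈ ∅
  x = 9: [0↦1, 1↦10, 2↦8, 3↦5, 4↦0, 5↦3, 6↦2, 7↦7, 8↦6, 9↦9, 10↦4]  zeros at y ∈ {4}
  x = 10: [0↦2, 1↦7, 2↦5, 3↦6, 4↦9, 5↦2, 6↦6, 7↦9, 8↦10, 9↦8, 10↦2]  zeros at y ∈ ∅
Collecting zeros: affine points = {(3, 3), (4, 7), (5, 0), (5, 10), (6, 9), (7, 7), (9, 4)}.
Total count |C(F_11)_aff| = 7.


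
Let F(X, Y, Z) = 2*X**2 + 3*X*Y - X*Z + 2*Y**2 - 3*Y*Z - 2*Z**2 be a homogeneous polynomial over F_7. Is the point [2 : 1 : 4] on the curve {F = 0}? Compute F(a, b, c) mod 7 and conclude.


F(2,1,4) ≡ 6 (mod 7); P is NOT on the curve.

Evaluate F(2, 1, 4) term-by-term (mod 7).
  2*X**2 ↦ 2·4·1·1 = 8
  3*X*Y ↦ 3·2·1·1 = 6
  -X*Z ↦ -1·2·1·4 = -8
  2*Y**2 ↦ 2·1·1·1 = 2
  -3*Y*Z ↦ -3·1·1·4 = -12
  -2*Z**2 ↦ -2·1·1·16 = -32
Sum: F(2, 1, 4) = (8) + (6) + (-8) + (2) + (-12) + (-32) = -36.
Reducing mod 7: -36 ≡ 6 (mod 7).
Since F(a, b, c) ≡ 6 ≠ 0 (mod 7), P does NOT lie on the curve.


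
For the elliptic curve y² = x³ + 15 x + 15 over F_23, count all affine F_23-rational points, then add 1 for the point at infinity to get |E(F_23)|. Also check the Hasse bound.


Affine points = {(1, 10), (1, 13), (3, 8), (3, 15), (4, 1), (4, 22), (5, 10), (5, 13), (7, 7), (7, 16), (8, 7), (8, 16), (11, 4), (11, 19), (14, 5), (14, 18), (15, 2), (15, 21), (16, 2), (16, 21), (17, 10), (17, 13), (19, 11), (19, 12), (20, 9), (20, 14), (21, 0)}; affine count = 27; |E(F_23)| = 28.

Discriminant check: Δ ∝ 4a³ + 27b² = 4·15³ + 27·15² = 4·3375 + 27·225 ≡ 2 (mod 23). Nonzero ⇒ E is nonsingular.
For each x ∈ F_23, compute rhs = x³ + 15·x + 15 mod 23, then count y ∈ F_23 with y² ≡ rhs.
  x = 0: rhs = 15, matching y values: none (0 points).
  x = 1: rhs = 8, matching y values: 10, 13 (2 points).
  x = 2: rhs = 7, matching y values: none (0 points).
  x = 3: rhs = 18, matching y values: 8, 15 (2 points).
  x = 4: rhs = 1, matching y values: 1, 22 (2 points).
  x = 5: rhs = 8, matching y values: 10, 13 (2 points).
  x = 6: rhs = 22, matching y values: none (0 points).
  x = 7: rhs = 3, matching y values: 7, 16 (2 points).
  x = 8: rhs = 3, matching y values: 7, 16 (2 points).
  x = 9: rhs = 5, matching y values: none (0 points).
  x = 10: rhs = 15, matching y values: none (0 points).
  x = 11: rhs = 16, matching y values: 4, 19 (2 points).
  x = 12: rhs = 14, matching y values: none (0 points).
  x = 13: rhs = 15, matching y values: none (0 points).
  x = 14: rhs = 2, matching y values: 5, 18 (2 points).
  x = 15: rhs = 4, matching y values: 2, 21 (2 points).
  x = 16: rhs = 4, matching y values: 2, 21 (2 points).
  x = 17: rhs = 8, matching y values: 10, 13 (2 points).
  x = 18: rhs = 22, matching y values: none (0 points).
  x = 19: rhs = 6, matching y values: 11, 12 (2 points).
  x = 20: rhs = 12, matching y values: 9, 14 (2 points).
  x = 21: rhs = 0, matching y values: 0 (1 points).
  x = 22: rhs = 22, matching y values: none (0 points).
Total affine count: 27.
Full point count |E(F_23)| = 27 + 1 = 28.
Hasse bound: |28 − (23+1)| = |4| = 4 ≤ 2√23 ≈ 9.5917 ✓.


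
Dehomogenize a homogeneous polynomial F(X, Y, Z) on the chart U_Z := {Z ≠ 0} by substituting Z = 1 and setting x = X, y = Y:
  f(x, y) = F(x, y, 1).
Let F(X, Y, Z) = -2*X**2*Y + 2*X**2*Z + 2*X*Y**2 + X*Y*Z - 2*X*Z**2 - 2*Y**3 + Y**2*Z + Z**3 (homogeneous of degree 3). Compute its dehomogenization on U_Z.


f(x, y) = -2*x**2*y + 2*x**2 + 2*x*y**2 + x*y - 2*x - 2*y**3 + y**2 + 1

On U_Z we set Z = 1. Each monomial c·X^i·Y^j·Z^k in F becomes c·x^i·y^j·1^k = c·x^i·y^j.
Substituting Z = 1: F(X, Y, 1) = -2*x**2*y + 2*x**2 + 2*x*y**2 + x*y - 2*x - 2*y**3 + y**2 + 1.
Note: deg(f) ≤ deg(F) = 3; strict inequality happens when F is divisible by Z (lost terms).


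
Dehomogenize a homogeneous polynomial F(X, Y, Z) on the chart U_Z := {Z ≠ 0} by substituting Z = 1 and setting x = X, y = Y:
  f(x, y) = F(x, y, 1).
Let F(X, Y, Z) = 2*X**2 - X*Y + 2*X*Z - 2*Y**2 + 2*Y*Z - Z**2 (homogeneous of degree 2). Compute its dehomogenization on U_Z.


f(x, y) = 2*x**2 - x*y + 2*x - 2*y**2 + 2*y - 1

On U_Z we set Z = 1. Each monomial c·X^i·Y^j·Z^k in F becomes c·x^i·y^j·1^k = c·x^i·y^j.
Substituting Z = 1: F(X, Y, 1) = 2*x**2 - x*y + 2*x - 2*y**2 + 2*y - 1.
Note: deg(f) ≤ deg(F) = 2; strict inequality happens when F is divisible by Z (lost terms).


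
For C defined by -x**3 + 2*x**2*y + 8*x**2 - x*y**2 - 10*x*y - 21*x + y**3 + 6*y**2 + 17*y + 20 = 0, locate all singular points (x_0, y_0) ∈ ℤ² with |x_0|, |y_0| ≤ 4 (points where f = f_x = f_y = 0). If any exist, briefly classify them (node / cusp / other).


Singular points: {(2, -1)}; classification: cusp.

Compute partial derivatives:
  f_x = -3*x**2 + 4*x*y + 16*x - y**2 - 10*y - 21.
  f_y = 2*x**2 - 2*x*y - 10*x + 3*y**2 + 12*y + 17.
Scan x_0 ∈ {−4, ..., 4}. For each x_0, f_y(x_0, y) is a polynomial in y; find its integer roots y ∈ {−4, ..., 4}, then test f_x and f at those candidates.
  x = -4: f_y(-4, y) = 3*y**2 + 20*y + 89; no integer root y with |y| ≤ 4.
  x = -3: f_y(-3, y) = 3*y**2 + 18*y + 65; no integer root y with |y| ≤ 4.
  x = -2: f_y(-2, y) = 3*y**2 + 16*y + 45; no integer root y with |y| ≤ 4.
  x = -1: f_y(-1, y) = 3*y**2 + 14*y + 29; no integer root y with |y| ≤ 4.
  x = 0: f_y(0, y) = 3*y**2 + 12*y + 17; no integer root y with |y| ≤ 4.
  x = 1: f_y(1, y) = 3*y**2 + 10*y + 9; no integer root y with |y| ≤ 4.
  x = 2: f_y(2, y) = 3*y**2 + 8*y + 5; vanishes at y ∈ {-1}. (2, -1): f_x = 0, f = 0 — SINGULAR.
  x = 3: f_y(3, y) = 3*y**2 + 6*y + 5; no integer root y with |y| ≤ 4.
  x = 4: f_y(4, y) = 3*y**2 + 4*y + 9; no integer root y with |y| ≤ 4.
Only singular point on the grid: (2, -1).
Classify: substitute x = 2 + u, y = -1 + v and expand: f = -u**3 + 2*u**2*v - u*v**2 + v**3 + v**2.
No constant or linear terms (consistent with a singular point). Quadratic part: v**2. Cubic part: -u**3 + 2*u**2*v - u*v**2 + v**3.
The quadratic part v**2 is a perfect square, so there is a single (double) tangent line v = 0, i.e. y = -1. Restricting the cubic part to that line (v = 0) leaves -u**3 ≠ 0, so f is not divisible by v and the branch is v² ≈ u**3 to lowest order — this is a cusp.
Classification: cusp.


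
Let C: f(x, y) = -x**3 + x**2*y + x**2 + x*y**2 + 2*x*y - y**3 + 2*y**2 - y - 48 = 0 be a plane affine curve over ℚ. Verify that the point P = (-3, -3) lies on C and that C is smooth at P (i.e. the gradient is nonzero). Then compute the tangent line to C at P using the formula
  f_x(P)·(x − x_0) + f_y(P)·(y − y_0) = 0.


Tangent line at P: -12*x - 19*y - 93 = 0.

Step 1: f(-3, -3) = 0, so P lies on C.
Step 2: partial derivatives
  f_x(x, y) = -3*x**2 + 2*x*y + 2*x + y**2 + 2*y, f_y(x, y) = x**2 + 2*x*y + 2*x - 3*y**2 + 4*y - 1.
  f_x(P) = -12, f_y(P) = -19 (gradient nonzero, so P is smooth).
Step 3: tangent line at P: -12·(x − -3) + -19·(y − -3) = 0.
Expanding: -12*x - 19*y - 93 = 0.


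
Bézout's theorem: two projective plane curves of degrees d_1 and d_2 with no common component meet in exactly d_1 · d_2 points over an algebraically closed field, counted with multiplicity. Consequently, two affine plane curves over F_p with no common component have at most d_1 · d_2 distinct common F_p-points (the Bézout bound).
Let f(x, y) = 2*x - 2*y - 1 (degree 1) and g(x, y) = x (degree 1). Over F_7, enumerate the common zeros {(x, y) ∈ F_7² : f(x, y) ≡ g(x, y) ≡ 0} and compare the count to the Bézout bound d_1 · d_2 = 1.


Common zeros: {(0, 3)}; count = 1; Bézout bound = 1.

deg(f) = 1, deg(g) = 1, so Bézout bound = 1.
Scan x ∈ F_7. For each x, list the y ∈ F_7 with f(x, y) ≡ 0 and those with g(x, y) ≡ 0 (mod 7); the common zeros in that column are the intersection.
  x = 0: f ≡ 0 at y ∈ {3}; g ≡ 0 at y ∈ {0, 1, 2, 3, 4, 5, 6}; common: {3}.
  x = 1: f ≡ 0 at y ∈ {4}; g ≡ 0 at y ∈ ∅; common: ∅.
  x = 2: f ≡ 0 at y ∈ {5}; g ≡ 0 at y ∈ ∅; common: ∅.
  x = 3: f ≡ 0 at y ∈ {6}; g ≡ 0 at y ∈ ∅; common: ∅.
  x = 4: f ≡ 0 at y ∈ {0}; g ≡ 0 at y ∈ ∅; common: ∅.
  x = 5: f ≡ 0 at y ∈ {1}; g ≡ 0 at y ∈ ∅; common: ∅.
  x = 6: f ≡ 0 at y ∈ {2}; g ≡ 0 at y ∈ ∅; common: ∅.
Collecting: common zeros = {(0, 3)}, so the count is 1.
Comparison with the Bézout bound: 1 ≤ 1 = deg(f)·deg(g), as expected for curves with no common component (the bound is attained).


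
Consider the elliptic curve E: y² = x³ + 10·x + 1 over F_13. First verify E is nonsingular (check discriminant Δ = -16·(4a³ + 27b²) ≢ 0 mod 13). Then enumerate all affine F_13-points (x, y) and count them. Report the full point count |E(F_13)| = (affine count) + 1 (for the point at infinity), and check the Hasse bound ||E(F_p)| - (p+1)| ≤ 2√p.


Affine points = {(0, 1), (0, 12), (1, 5), (1, 8), (2, 4), (2, 9), (4, 1), (4, 12), (6, 2), (6, 11), (9, 1), (9, 12), (10, 3), (10, 10), (11, 5), (11, 8), (12, 4), (12, 9)}; affine count = 18; |E(F_13)| = 19.

Discriminant check: Δ ∝ 4a³ + 27b² = 4·10³ + 27·1² = 4·1000 + 27·1 ≡ 10 (mod 13). Nonzero ⇒ E is nonsingular.
For each x ∈ F_13, compute rhs = x³ + 10·x + 1 mod 13, then count y ∈ F_13 with y² ≡ rhs.
  x = 0: rhs = 1, matching y values: 1, 12 (2 points).
  x = 1: rhs = 12, matching y values: 5, 8 (2 points).
  x = 2: rhs = 3, matching y values: 4, 9 (2 points).
  x = 3: rhs = 6, matching y values: none (0 points).
  x = 4: rhs = 1, matching y values: 1, 12 (2 points).
  x = 5: rhs = 7, matching y values: none (0 points).
  x = 6: rhs = 4, matching y values: 2, 11 (2 points).
  x = 7: rhs = 11, matching y values: none (0 points).
  x = 8: rhs = 8, matching y values: none (0 points).
  x = 9: rhs = 1, matching y values: 1, 12 (2 points).
  x = 10: rhs = 9, matching y values: 3, 10 (2 points).
  x = 11: rhs = 12, matching y values: 5, 8 (2 points).
  x = 12: rhs = 3, matching y values: 4, 9 (2 points).
Total affine count: 18.
Full point count |E(F_13)| = 18 + 1 = 19.
Hasse bound: |19 − (13+1)| = |5| = 5 ≤ 2√13 ≈ 7.2111 ✓.


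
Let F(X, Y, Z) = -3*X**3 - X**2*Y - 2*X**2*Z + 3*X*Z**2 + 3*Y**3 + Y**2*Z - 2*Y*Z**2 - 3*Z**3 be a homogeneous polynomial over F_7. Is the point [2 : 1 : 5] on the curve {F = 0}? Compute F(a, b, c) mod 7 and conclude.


F(2,1,5) ≡ 1 (mod 7); P is NOT on the curve.

Evaluate F(2, 1, 5) term-by-term (mod 7).
  -3*X**3 ↦ -3·8·1·1 = -24
  -X**2*Y ↦ -1·4·1·1 = -4
  -2*X**2*Z ↦ -2·4·1·5 = -40
  3*X*Z**2 ↦ 3·2·1·25 = 150
  3*Y**3 ↦ 3·1·1·1 = 3
  Y**2*Z ↦ 1·1·1·5 = 5
  -2*Y*Z**2 ↦ -2·1·1·25 = -50
  -3*Z**3 ↦ -3·1·1·125 = -375
Sum: F(2, 1, 5) = (-24) + (-4) + (-40) + (150) + (3) + (5) + (-50) + (-375) = -335.
Reducing mod 7: -335 ≡ 1 (mod 7).
Since F(a, b, c) ≡ 1 ≠ 0 (mod 7), P does NOT lie on the curve.


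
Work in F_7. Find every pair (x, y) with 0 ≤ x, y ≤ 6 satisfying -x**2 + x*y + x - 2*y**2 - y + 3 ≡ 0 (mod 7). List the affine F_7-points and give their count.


Affine F_7-points: {(0, 1), (0, 2), (2, 1), (2, 3), (3, 2), (3, 6), (4, 6)}; count = 7.

For each of the 49 pairs (x, y) ∈ F_7², evaluate f(x, y) mod 7. Record the zeros.
  x = 0: [0↦3, 1↦0, 2↦0, 3↦3, 4↦2, 5↦4, 6↦2]  zeros at y ∈ {1, 2}
  x = 1: [0↦3, 1↦1, 2↦2, 3↦6, 4↦6, 5↦2, 6↦1]  zeros at y ∈ ∅
  x = 2: [0↦1, 1↦0, 2↦2, 3↦0, 4↦1, 5↦5, 6↦5]  zeros at y ∈ {1, 3}
  x = 3: [0↦4, 1↦4, 2↦0, 3↦6, 4↦1, 5↦6, 6↦0]  zeros at y ∈ {2, 6}
  x = 4: [0↦5, 1↦6, 2↦3, 3↦3, 4↦6, 5↦5, 6↦0]  zeros at y ∈ {6}
  x = 5: [0↦4, 1↦6, 2↦4, 3↦5, 4↦2, 5↦2, 6↦5]  zeros at y ∈ ∅
  x = 6: [0↦1, 1↦4, 2↦3, 3↦5, 4↦3, 5↦4, 6↦1]  zeros at y ∈ ∅
Collecting zeros: affine points = {(0, 1), (0, 2), (2, 1), (2, 3), (3, 2), (3, 6), (4, 6)}.
Total count |C(F_7)_aff| = 7.


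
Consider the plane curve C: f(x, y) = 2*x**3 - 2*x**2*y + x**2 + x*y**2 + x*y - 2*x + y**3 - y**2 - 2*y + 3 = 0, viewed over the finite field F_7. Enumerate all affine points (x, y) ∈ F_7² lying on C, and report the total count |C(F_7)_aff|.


Affine F_7-points: {(1, 4), (3, 2), (4, 5)}; count = 3.

For each of the 49 pairs (x, y) ∈ F_7², evaluate f(x, y) mod 7. Record the zeros.
  x = 0: [0↦3, 1↦1, 2↦3, 3↦1, 4↦1, 5↦2, 6↦3]  zeros at y ∈ ∅
  x = 1: [0↦4, 1↦2, 2↦6, 3↦1, 4↦0, 5↦2, 6↦6]  zeros at y ∈ {4}
  x = 2: [0↦5, 1↦6, 2↦1, 3↦3, 4↦4, 5↦3, 6↦6]  zeros at y ∈ ∅
  x = 3: [0↦4, 1↦4, 2↦0, 3↦5, 4↦4, 5↦3, 6↦1]  zeros at y ∈ {2}
  x = 4: [0↦6, 1↦1, 2↦1, 3↦5, 4↦5, 5↦0, 6↦3]  zeros at y ∈ {5}
  x = 5: [0↦2, 1↦2, 2↦2, 3↦1, 4↦5, 5↦6, 6↦3]  zeros at y ∈ ∅
  x = 6: [0↦4, 1↦5, 2↦1, 3↦5, 4↦2, 5↦5, 6↦6]  zeros at y ∈ ∅
Collecting zeros: affine points = {(1, 4), (3, 2), (4, 5)}.
Total count |C(F_7)_aff| = 3.


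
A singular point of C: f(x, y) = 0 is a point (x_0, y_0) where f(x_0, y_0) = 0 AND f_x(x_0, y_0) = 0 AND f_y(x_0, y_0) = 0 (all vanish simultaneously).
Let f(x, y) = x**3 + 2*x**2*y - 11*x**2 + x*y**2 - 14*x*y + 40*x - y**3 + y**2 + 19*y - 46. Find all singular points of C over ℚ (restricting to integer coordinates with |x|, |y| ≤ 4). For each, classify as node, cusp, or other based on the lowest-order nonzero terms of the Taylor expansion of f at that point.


Singular points: {(3, 1)}; classification: cusp.

Compute partial derivatives:
  f_x = 3*x**2 + 4*x*y - 22*x + y**2 - 14*y + 40.
  f_y = 2*x**2 + 2*x*y - 14*x - 3*y**2 + 2*y + 19.
Scan x_0 ∈ {−4, ..., 4}. For each x_0, f_y(x_0, y) is a polynomial in y; find its integer roots y ∈ {−4, ..., 4}, then test f_x and f at those candidates.
  x = -4: f_y(-4, y) = -3*y**2 - 6*y + 107; no integer root y with |y| ≤ 4.
  x = -3: f_y(-3, y) = -3*y**2 - 4*y + 79; no integer root y with |y| ≤ 4.
  x = -2: f_y(-2, y) = -3*y**2 - 2*y + 55; no integer root y with |y| ≤ 4.
  x = -1: f_y(-1, y) = 35 - 3*y**2; no integer root y with |y| ≤ 4.
  x = 0: f_y(0, y) = -3*y**2 + 2*y + 19; no integer root y with |y| ≤ 4.
  x = 1: f_y(1, y) = -3*y**2 + 4*y + 7; vanishes at y ∈ {-1}. (1, -1): f_x = 32 ≠ 0.
  x = 2: f_y(2, y) = -3*y**2 + 6*y - 1; no integer root y with |y| ≤ 4.
  x = 3: f_y(3, y) = -3*y**2 + 8*y - 5; vanishes at y ∈ {1}. (3, 1): f_x = 0, f = 0 — SINGULAR.
  x = 4: f_y(4, y) = -3*y**2 + 10*y - 5; no integer root y with |y| ≤ 4.
Only singular point on the grid: (3, 1).
Classify: substitute x = 3 + u, y = 1 + v and expand: f = u**3 + 2*u**2*v + u*v**2 - v**3 + v**2.
No constant or linear terms (consistent with a singular point). Quadratic part: v**2. Cubic part: u**3 + 2*u**2*v + u*v**2 - v**3.
The quadratic part v**2 is a perfect square, so there is a single (double) tangent line v = 0, i.e. y = 1. Restricting the cubic part to that line (v = 0) leaves u**3 ≠ 0, so f is not divisible by v and the branch is v² ≈ -u**3 to lowest order — this is a cusp.
Classification: cusp.


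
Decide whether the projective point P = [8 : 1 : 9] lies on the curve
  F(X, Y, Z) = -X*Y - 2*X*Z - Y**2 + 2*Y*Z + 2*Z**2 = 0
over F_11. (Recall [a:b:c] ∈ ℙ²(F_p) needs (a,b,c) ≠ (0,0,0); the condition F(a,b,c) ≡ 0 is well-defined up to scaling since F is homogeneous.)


F(8,1,9) ≡ 5 (mod 11); P is NOT on the curve.

Evaluate F(8, 1, 9) term-by-term (mod 11).
  -X*Y ↦ -1·8·1·1 = -8
  -2*X*Z ↦ -2·8·1·9 = -144
  -Y**2 ↦ -1·1·1·1 = -1
  2*Y*Z ↦ 2·1·1·9 = 18
  2*Z**2 ↦ 2·1·1·81 = 162
Sum: F(8, 1, 9) = (-8) + (-144) + (-1) + (18) + (162) = 27.
Reducing mod 11: 27 ≡ 5 (mod 11).
Since F(a, b, c) ≡ 5 ≠ 0 (mod 11), P does NOT lie on the curve.


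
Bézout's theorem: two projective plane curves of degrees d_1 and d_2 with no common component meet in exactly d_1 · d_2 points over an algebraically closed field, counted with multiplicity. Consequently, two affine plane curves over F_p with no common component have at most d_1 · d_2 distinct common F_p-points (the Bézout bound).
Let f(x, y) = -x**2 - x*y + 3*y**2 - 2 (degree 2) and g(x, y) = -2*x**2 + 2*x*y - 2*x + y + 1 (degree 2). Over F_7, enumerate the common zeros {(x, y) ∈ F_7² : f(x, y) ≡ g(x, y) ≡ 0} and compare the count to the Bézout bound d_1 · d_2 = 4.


Common zeros: {(4, 2)}; count = 1; Bézout bound = 4.

deg(f) = 2, deg(g) = 2, so Bézout bound = 4.
Scan x ∈ F_7. For each x, list the y ∈ F_7 with f(x, y) ≡ 0 and those with g(x, y) ≡ 0 (mod 7); the common zeros in that column are the intersection.
  x = 0: f ≡ 0 at y ∈ ∅; g ≡ 0 at y ∈ {6}; common: ∅.
  x = 1: f ≡ 0 at y ∈ {2, 3}; g ≡ 0 at y ∈ {1}; common: ∅.
  x = 2: f ≡ 0 at y ∈ ∅; g ≡ 0 at y ∈ {5}; common: ∅.
  x = 3: f ≡ 0 at y ∈ {3, 5}; g ≡ 0 at y ∈ ∅; common: ∅.
  x = 4: f ≡ 0 at y ∈ {2, 4}; g ≡ 0 at y ∈ {2}; common: {2}.
  x = 5: f ≡ 0 at y ∈ ∅; g ≡ 0 at y ∈ {6}; common: ∅.
  x = 6: f ≡ 0 at y ∈ {4, 5}; g ≡ 0 at y ∈ {1}; common: ∅.
Collecting: common zeros = {(4, 2)}, so the count is 1.
Comparison with the Bézout bound: 1 ≤ 4 = deg(f)·deg(g), as expected for curves with no common component (the affine F_7-count falls short of the bound because intersections may lie at infinity, over extension fields, or carry multiplicity).


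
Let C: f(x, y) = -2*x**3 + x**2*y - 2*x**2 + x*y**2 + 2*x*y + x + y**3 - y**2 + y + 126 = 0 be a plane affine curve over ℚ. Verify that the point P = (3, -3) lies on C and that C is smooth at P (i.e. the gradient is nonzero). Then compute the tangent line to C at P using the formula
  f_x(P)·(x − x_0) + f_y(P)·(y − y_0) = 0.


Tangent line at P: -80*x + 31*y + 333 = 0.

Step 1: f(3, -3) = 0, so P lies on C.
Step 2: partial derivatives
  f_x(x, y) = -6*x**2 + 2*x*y - 4*x + y**2 + 2*y + 1, f_y(x, y) = x**2 + 2*x*y + 2*x + 3*y**2 - 2*y + 1.
  f_x(P) = -80, f_y(P) = 31 (gradient nonzero, so P is smooth).
Step 3: tangent line at P: -80·(x − 3) + 31·(y − -3) = 0.
Expanding: -80*x + 31*y + 333 = 0.


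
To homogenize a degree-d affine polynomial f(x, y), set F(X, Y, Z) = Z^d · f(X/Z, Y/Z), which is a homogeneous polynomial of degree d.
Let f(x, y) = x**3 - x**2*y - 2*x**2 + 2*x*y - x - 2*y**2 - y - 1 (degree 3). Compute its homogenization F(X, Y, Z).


F(X, Y, Z) = X**3 - X**2*Y - 2*X**2*Z + 2*X*Y*Z - X*Z**2 - 2*Y**2*Z - Y*Z**2 - Z**3

deg(f) = 3.
Substitute x = X/Z, y = Y/Z into f, then multiply by Z^3.
  monomial 1·x^3·y^0 ↦ 1·X^3·Y^0·Z^0.
  monomial -1·x^2·y^1 ↦ -1·X^2·Y^1·Z^0.
  monomial -2·x^2·y^0 ↦ -2·X^2·Y^0·Z^1.
  monomial 2·x^1·y^1 ↦ 2·X^1·Y^1·Z^1.
  monomial -1·x^1·y^0 ↦ -1·X^1·Y^0·Z^2.
  monomial -2·x^0·y^2 ↦ -2·X^0·Y^2·Z^1.
  monomial -1·x^0·y^1 ↦ -1·X^0·Y^1·Z^2.
  monomial -1·x^0·y^0 ↦ -1·X^0·Y^0·Z^3.
Collecting: F(X, Y, Z) = X**3 - X**2*Y - 2*X**2*Z + 2*X*Y*Z - X*Z**2 - 2*Y**2*Z - Y*Z**2 - Z**3.


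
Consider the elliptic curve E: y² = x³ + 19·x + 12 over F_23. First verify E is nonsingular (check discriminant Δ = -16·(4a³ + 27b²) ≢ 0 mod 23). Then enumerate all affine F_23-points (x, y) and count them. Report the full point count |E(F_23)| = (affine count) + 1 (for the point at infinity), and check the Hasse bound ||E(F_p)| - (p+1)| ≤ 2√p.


Affine points = {(0, 9), (0, 14), (1, 3), (1, 20), (2, 9), (2, 14), (3, 2), (3, 21), (5, 5), (5, 18), (8, 3), (8, 20), (10, 11), (10, 12), (12, 6), (12, 17), (13, 8), (13, 15), (14, 3), (14, 20), (17, 2), (17, 21), (21, 9), (21, 14)}; affine count = 24; |E(F_23)| = 25.

Discriminant check: Δ ∝ 4a³ + 27b² = 4·19³ + 27·12² = 4·6859 + 27·144 ≡ 21 (mod 23). Nonzero ⇒ E is nonsingular.
For each x ∈ F_23, compute rhs = x³ + 19·x + 12 mod 23, then count y ∈ F_23 with y² ≡ rhs.
  x = 0: rhs = 12, matching y values: 9, 14 (2 points).
  x = 1: rhs = 9, matching y values: 3, 20 (2 points).
  x = 2: rhs = 12, matching y values: 9, 14 (2 points).
  x = 3: rhs = 4, matching y values: 2, 21 (2 points).
  x = 4: rhs = 14, matching y values: none (0 points).
  x = 5: rhs = 2, matching y values: 5, 18 (2 points).
  x = 6: rhs = 20, matching y values: none (0 points).
  x = 7: rhs = 5, matching y values: none (0 points).
  x = 8: rhs = 9, matching y values: 3, 20 (2 points).
  x = 9: rhs = 15, matching y values: none (0 points).
  x = 10: rhs = 6, matching y values: 11, 12 (2 points).
  x = 11: rhs = 11, matching y values: none (0 points).
  x = 12: rhs = 13, matching y values: 6, 17 (2 points).
  x = 13: rhs = 18, matching y values: 8, 15 (2 points).
  x = 14: rhs = 9, matching y values: 3, 20 (2 points).
  x = 15: rhs = 15, matching y values: none (0 points).
  x = 16: rhs = 19, matching y values: none (0 points).
  x = 17: rhs = 4, matching y values: 2, 21 (2 points).
  x = 18: rhs = 22, matching y values: none (0 points).
  x = 19: rhs = 10, matching y values: none (0 points).
  x = 20: rhs = 20, matching y values: none (0 points).
  x = 21: rhs = 12, matching y values: 9, 14 (2 points).
  x = 22: rhs = 15, matching y values: none (0 points).
Total affine count: 24.
Full point count |E(F_23)| = 24 + 1 = 25.
Hasse bound: |25 − (23+1)| = |1| = 1 ≤ 2√23 ≈ 9.5917 ✓.
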